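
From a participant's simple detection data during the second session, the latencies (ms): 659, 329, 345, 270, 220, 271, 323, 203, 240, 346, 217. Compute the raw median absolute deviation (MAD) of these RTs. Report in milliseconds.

Sorted: 203, 217, 220, 240, 270, 271, 323, 329, 345, 346, 659 → median = 271
|x − 271|: 388, 58, 74, 1, 51, 0, 52, 68, 31, 75, 54
Sorted deviations: 0, 1, 31, 51, 52, 54, 58, 68, 74, 75, 388 → MAD = 54

54 ms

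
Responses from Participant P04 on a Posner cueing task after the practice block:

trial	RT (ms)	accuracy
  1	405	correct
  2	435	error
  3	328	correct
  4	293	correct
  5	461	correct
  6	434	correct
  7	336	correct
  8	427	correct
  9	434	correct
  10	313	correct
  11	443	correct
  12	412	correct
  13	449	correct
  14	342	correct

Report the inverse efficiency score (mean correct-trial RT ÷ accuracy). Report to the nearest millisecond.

421 ms

Correct trials (n=13): 405, 328, 293, 461, 434, 336, 427, 434, 313, 443, 412, 449, 342
Mean correct RT = 5077/13 = 390.5385 ms
Proportion correct = 13/14
IES = 390.5385 / (13/14) = 420.580 ms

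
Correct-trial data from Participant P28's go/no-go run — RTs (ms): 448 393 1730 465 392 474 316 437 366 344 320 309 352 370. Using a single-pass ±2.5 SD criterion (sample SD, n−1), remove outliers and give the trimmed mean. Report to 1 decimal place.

n = 14, ΣRT = 6716, M = 479.714
Σ(x−M)² = 1722658.86; s = √(1722658.86/13) = 364.022
Cutoffs: 479.714 ± 2.5·364.022 → [-430.3, 1389.8]
Outside: 1730 → excluded.
Retained (n=13): Σ = 4986, mean = 4986/13 = 383.538

383.5 ms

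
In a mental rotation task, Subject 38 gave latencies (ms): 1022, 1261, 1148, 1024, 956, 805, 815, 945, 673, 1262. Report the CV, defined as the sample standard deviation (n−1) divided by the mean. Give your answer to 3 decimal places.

n = 10, Σ = 9911, M = 991.1000
Σ(x−M)² = 343076.900; s = √(343076.900/9) = 195.2426
CV = 195.2426 / 991.1000 = 0.19700

0.197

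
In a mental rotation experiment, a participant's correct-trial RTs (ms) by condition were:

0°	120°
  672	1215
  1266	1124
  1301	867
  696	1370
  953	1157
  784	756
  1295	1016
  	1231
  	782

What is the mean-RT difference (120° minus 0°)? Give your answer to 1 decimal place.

62.3 ms

M(0°) = 6967/7 = 995.286
M(120°) = 9518/9 = 1057.556
Difference = 1057.556 − 995.286 = 62.270 ms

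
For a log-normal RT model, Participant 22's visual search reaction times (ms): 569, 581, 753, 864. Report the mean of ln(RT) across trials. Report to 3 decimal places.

ln(RT): 6.3439, 6.3648, 6.6241, 6.7616
Σ ln(RT) = 26.0943
Mean = 26.0943/4 = 6.52357

6.524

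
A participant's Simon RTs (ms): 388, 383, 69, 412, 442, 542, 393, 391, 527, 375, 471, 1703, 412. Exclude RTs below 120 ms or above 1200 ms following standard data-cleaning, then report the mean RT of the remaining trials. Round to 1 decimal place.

Excluded: 69, 1703
Retained (n=11): Σ = 4736
Mean = 4736/11 = 430.5455

430.5 ms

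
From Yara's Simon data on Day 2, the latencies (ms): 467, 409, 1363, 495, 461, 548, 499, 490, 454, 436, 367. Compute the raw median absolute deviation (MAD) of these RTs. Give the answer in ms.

Sorted: 367, 409, 436, 454, 461, 467, 490, 495, 499, 548, 1363 → median = 467
|x − 467|: 0, 58, 896, 28, 6, 81, 32, 23, 13, 31, 100
Sorted deviations: 0, 6, 13, 23, 28, 31, 32, 58, 81, 100, 896 → MAD = 31

31 ms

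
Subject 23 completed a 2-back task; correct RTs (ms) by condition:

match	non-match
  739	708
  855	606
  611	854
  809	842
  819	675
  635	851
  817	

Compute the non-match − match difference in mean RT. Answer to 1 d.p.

M(match) = 5285/7 = 755.000
M(non-match) = 4536/6 = 756.000
Difference = 756.000 − 755.000 = 1.000 ms

1.0 ms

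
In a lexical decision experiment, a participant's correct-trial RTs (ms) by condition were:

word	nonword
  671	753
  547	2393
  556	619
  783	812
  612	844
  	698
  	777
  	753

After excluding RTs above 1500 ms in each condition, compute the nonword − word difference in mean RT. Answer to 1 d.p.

nonword: exclude 2393
M(word) = 3169/5 = 633.800
M(nonword) = 5256/7 = 750.857
Difference = 750.857 − 633.800 = 117.057 ms

117.1 ms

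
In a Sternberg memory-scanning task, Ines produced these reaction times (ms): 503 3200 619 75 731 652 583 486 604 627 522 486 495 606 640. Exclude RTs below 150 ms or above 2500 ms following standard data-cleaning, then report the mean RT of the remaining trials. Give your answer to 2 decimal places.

Excluded: 75, 3200
Retained (n=13): Σ = 7554
Mean = 7554/13 = 581.0769

581.08 ms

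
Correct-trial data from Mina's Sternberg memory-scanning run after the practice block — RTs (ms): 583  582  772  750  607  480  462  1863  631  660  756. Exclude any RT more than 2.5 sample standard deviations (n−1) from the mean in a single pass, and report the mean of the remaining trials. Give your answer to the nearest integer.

n = 11, ΣRT = 8146, M = 740.545
Σ(x−M)² = 1492972.73; s = √(1492972.73/10) = 386.390
Cutoffs: 740.545 ± 2.5·386.390 → [-225.4, 1706.5]
Outside: 1863 → excluded.
Retained (n=10): Σ = 6283, mean = 6283/10 = 628.300

628 ms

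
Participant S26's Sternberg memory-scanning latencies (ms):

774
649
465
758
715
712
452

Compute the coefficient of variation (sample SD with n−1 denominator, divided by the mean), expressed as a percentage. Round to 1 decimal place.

20.8%

n = 7, Σ = 4525, M = 646.4286
Σ(x−M)² = 108449.714; s = √(108449.714/6) = 134.4431
CV = 134.4431 / 646.4286 = 0.20798 = 20.798%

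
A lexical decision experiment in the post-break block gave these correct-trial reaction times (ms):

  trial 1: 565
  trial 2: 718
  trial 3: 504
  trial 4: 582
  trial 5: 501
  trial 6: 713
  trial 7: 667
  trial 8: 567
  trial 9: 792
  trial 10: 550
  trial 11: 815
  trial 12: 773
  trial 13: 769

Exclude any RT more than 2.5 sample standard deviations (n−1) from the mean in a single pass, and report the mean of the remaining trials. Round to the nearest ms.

655 ms

n = 13, ΣRT = 8516, M = 655.077
Σ(x−M)² = 157480.92; s = √(157480.92/12) = 114.557
Cutoffs: 655.077 ± 2.5·114.557 → [368.7, 941.5]
No RTs fall outside the cutoffs; all 13 retained. Mean = 8516/13 = 655.077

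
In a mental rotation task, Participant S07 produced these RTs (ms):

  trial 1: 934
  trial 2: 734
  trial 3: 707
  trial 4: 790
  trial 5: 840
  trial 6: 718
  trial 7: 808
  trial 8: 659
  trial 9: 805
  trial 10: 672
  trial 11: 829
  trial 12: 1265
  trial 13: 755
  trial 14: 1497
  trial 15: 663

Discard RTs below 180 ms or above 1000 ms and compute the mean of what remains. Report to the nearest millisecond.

Excluded: 1265, 1497
Retained (n=13): Σ = 9914
Mean = 9914/13 = 762.6154

763 ms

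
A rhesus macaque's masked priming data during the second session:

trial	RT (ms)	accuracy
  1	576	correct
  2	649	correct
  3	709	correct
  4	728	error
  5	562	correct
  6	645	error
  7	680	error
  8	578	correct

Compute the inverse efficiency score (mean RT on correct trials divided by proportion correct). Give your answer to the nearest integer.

984 ms

Correct trials (n=5): 576, 649, 709, 562, 578
Mean correct RT = 3074/5 = 614.8000 ms
Proportion correct = 5/8
IES = 614.8000 / (5/8) = 983.680 ms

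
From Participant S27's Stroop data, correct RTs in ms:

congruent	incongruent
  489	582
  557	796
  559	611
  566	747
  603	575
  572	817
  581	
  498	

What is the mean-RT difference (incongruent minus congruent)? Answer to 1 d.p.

134.9 ms

M(congruent) = 4425/8 = 553.125
M(incongruent) = 4128/6 = 688.000
Difference = 688.000 − 553.125 = 134.875 ms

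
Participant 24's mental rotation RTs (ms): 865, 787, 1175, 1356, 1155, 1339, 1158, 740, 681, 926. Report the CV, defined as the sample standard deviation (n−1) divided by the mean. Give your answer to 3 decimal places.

n = 10, Σ = 10182, M = 1018.2000
Σ(x−M)² = 556389.600; s = √(556389.600/9) = 248.6384
CV = 248.6384 / 1018.2000 = 0.24419

0.244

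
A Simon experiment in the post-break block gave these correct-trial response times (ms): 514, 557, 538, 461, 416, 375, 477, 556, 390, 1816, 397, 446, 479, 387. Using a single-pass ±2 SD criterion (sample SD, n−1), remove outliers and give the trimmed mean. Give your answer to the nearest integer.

n = 14, ΣRT = 7809, M = 557.786
Σ(x−M)² = 1756698.36; s = √(1756698.36/13) = 367.601
Cutoffs: 557.786 ± 2·367.601 → [-177.4, 1293.0]
Outside: 1816 → excluded.
Retained (n=13): Σ = 5993, mean = 5993/13 = 461.000

461 ms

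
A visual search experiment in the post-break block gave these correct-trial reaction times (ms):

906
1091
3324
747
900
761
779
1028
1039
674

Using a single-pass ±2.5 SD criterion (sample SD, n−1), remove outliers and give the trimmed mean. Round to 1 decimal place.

n = 10, ΣRT = 11249, M = 1124.900
Σ(x−M)² = 5550644.90; s = √(5550644.90/9) = 785.327
Cutoffs: 1124.900 ± 2.5·785.327 → [-838.4, 3088.2]
Outside: 3324 → excluded.
Retained (n=9): Σ = 7925, mean = 7925/9 = 880.556

880.6 ms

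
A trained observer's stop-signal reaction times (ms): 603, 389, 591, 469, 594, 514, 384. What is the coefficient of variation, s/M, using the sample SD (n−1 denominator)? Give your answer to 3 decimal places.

n = 7, Σ = 3544, M = 506.2857
Σ(x−M)² = 54383.429; s = √(54383.429/6) = 95.2045
CV = 95.2045 / 506.2857 = 0.18805

0.188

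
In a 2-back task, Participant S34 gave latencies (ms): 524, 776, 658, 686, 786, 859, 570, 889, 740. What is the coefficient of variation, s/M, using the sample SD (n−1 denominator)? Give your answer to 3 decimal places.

n = 9, Σ = 6488, M = 720.8889
Σ(x−M)² = 121682.889; s = √(121682.889/8) = 123.3303
CV = 123.3303 / 720.8889 = 0.17108

0.171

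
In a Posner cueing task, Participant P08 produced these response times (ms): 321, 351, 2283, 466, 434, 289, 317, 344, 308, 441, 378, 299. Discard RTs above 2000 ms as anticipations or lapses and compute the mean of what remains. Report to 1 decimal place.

Excluded: 2283
Retained (n=11): Σ = 3948
Mean = 3948/11 = 358.9091

358.9 ms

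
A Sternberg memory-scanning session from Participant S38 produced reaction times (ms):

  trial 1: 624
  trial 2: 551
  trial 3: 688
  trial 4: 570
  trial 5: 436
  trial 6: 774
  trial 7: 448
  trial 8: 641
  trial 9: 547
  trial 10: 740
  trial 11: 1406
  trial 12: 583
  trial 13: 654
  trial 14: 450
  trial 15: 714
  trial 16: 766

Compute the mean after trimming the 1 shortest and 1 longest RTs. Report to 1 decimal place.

Sorted: 436, 448, 450, 547, 551, 570, 583, 624, 641, 654, 688, 714, 740, 766, 774, 1406
Drop lowest 1 (436) and highest 1 (1406)
Remaining (n=14): Σ = 8750, mean = 8750/14 = 625.000

625.0 ms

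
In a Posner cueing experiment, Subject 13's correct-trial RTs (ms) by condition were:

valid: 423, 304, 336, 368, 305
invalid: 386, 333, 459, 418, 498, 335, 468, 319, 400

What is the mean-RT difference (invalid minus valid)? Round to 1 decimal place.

M(valid) = 1736/5 = 347.200
M(invalid) = 3616/9 = 401.778
Difference = 401.778 − 347.200 = 54.578 ms

54.6 ms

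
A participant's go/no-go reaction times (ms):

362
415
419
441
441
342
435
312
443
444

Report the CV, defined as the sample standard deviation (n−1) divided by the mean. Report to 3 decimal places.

n = 10, Σ = 4054, M = 405.4000
Σ(x−M)² = 21218.400; s = √(21218.400/9) = 48.5551
CV = 48.5551 / 405.4000 = 0.11977

0.120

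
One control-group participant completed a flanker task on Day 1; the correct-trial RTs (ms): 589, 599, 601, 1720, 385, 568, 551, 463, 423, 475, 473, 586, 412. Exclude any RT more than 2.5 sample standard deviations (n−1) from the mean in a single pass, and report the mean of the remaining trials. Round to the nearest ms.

510 ms

n = 13, ΣRT = 7845, M = 603.462
Σ(x−M)² = 1421409.23; s = √(1421409.23/12) = 344.167
Cutoffs: 603.462 ± 2.5·344.167 → [-257.0, 1463.9]
Outside: 1720 → excluded.
Retained (n=12): Σ = 6125, mean = 6125/12 = 510.417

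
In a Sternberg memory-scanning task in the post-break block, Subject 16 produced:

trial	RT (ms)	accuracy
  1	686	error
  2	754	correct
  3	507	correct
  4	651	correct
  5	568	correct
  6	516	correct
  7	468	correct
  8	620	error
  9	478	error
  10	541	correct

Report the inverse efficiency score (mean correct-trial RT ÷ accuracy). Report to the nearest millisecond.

817 ms

Correct trials (n=7): 754, 507, 651, 568, 516, 468, 541
Mean correct RT = 4005/7 = 572.1429 ms
Proportion correct = 7/10
IES = 572.1429 / (7/10) = 817.347 ms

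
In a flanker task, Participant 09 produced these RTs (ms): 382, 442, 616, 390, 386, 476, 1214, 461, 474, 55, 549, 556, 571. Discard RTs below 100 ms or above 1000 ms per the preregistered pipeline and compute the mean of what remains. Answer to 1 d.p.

Excluded: 55, 1214
Retained (n=11): Σ = 5303
Mean = 5303/11 = 482.0909

482.1 ms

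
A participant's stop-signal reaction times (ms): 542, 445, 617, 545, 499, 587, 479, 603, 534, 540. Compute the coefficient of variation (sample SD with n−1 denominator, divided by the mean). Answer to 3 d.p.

n = 10, Σ = 5391, M = 539.1000
Σ(x−M)² = 26590.900; s = √(26590.900/9) = 54.3557
CV = 54.3557 / 539.1000 = 0.10083

0.101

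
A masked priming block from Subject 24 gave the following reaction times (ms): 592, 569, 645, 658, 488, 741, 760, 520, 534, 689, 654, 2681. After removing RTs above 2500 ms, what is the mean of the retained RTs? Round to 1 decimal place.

622.7 ms

Excluded: 2681
Retained (n=11): Σ = 6850
Mean = 6850/11 = 622.7273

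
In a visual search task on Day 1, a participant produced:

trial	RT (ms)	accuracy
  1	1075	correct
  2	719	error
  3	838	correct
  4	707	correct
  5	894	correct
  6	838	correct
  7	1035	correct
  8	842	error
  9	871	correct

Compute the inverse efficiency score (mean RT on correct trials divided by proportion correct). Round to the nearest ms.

1149 ms

Correct trials (n=7): 1075, 838, 707, 894, 838, 1035, 871
Mean correct RT = 6258/7 = 894.0000 ms
Proportion correct = 7/9
IES = 894.0000 / (7/9) = 1149.429 ms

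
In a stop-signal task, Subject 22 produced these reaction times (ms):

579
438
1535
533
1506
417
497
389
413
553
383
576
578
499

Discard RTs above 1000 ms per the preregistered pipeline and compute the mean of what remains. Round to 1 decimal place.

Excluded: 1506, 1535
Retained (n=12): Σ = 5855
Mean = 5855/12 = 487.9167

487.9 ms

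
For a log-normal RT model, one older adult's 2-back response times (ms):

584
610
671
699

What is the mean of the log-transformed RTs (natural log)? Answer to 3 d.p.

ln(RT): 6.3699, 6.4135, 6.5088, 6.5497
Σ ln(RT) = 25.8418
Mean = 25.8418/4 = 6.46044

6.460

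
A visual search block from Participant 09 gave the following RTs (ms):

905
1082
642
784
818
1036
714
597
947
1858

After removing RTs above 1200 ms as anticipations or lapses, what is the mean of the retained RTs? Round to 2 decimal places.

Excluded: 1858
Retained (n=9): Σ = 7525
Mean = 7525/9 = 836.1111

836.11 ms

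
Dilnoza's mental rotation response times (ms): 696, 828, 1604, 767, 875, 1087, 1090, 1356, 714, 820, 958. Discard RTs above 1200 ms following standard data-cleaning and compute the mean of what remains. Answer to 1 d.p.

870.6 ms

Excluded: 1356, 1604
Retained (n=9): Σ = 7835
Mean = 7835/9 = 870.5556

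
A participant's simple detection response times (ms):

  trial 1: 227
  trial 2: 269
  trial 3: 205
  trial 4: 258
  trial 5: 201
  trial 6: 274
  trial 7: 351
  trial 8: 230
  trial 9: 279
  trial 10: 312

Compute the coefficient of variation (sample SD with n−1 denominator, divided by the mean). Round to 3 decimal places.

0.181

n = 10, Σ = 2606, M = 260.6000
Σ(x−M)² = 20118.400; s = √(20118.400/9) = 47.2798
CV = 47.2798 / 260.6000 = 0.18143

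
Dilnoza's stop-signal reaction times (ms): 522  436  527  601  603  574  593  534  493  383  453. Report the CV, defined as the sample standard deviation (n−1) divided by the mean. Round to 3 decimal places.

0.140

n = 11, Σ = 5719, M = 519.9091
Σ(x−M)² = 52986.909; s = √(52986.909/10) = 72.7921
CV = 72.7921 / 519.9091 = 0.14001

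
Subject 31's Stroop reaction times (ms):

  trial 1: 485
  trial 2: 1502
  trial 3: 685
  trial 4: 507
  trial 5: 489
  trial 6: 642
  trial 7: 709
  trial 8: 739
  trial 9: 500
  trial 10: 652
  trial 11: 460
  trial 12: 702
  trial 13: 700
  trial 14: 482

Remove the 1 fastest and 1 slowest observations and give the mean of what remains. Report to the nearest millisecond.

608 ms

Sorted: 460, 482, 485, 489, 500, 507, 642, 652, 685, 700, 702, 709, 739, 1502
Drop lowest 1 (460) and highest 1 (1502)
Remaining (n=12): Σ = 7292, mean = 7292/12 = 607.667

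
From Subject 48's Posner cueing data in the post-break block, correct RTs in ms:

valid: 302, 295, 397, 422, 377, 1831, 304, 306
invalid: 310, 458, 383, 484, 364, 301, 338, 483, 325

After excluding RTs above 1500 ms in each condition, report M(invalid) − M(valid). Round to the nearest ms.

40 ms

valid: exclude 1831
M(valid) = 2403/7 = 343.286
M(invalid) = 3446/9 = 382.889
Difference = 382.889 − 343.286 = 39.603 ms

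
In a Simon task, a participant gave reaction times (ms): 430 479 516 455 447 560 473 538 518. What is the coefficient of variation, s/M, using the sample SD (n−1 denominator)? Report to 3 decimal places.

n = 9, Σ = 4416, M = 490.6667
Σ(x−M)² = 15744.000; s = √(15744.000/8) = 44.3621
CV = 44.3621 / 490.6667 = 0.09041

0.090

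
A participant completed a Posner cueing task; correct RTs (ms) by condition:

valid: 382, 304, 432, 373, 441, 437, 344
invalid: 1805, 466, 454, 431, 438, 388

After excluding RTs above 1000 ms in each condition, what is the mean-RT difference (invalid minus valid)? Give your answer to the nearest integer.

48 ms

invalid: exclude 1805
M(valid) = 2713/7 = 387.571
M(invalid) = 2177/5 = 435.400
Difference = 435.400 − 387.571 = 47.829 ms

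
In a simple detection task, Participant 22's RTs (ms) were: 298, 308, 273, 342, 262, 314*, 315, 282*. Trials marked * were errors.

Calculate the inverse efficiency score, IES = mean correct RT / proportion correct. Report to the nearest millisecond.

Correct trials (n=6): 298, 308, 273, 342, 262, 315
Mean correct RT = 1798/6 = 299.6667 ms
Proportion correct = 6/8
IES = 299.6667 / (6/8) = 399.556 ms

400 ms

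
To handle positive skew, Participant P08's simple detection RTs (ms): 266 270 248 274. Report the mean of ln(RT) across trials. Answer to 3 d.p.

ln(RT): 5.5835, 5.5984, 5.5134, 5.6131
Σ ln(RT) = 22.3085
Mean = 22.3085/4 = 5.57712

5.577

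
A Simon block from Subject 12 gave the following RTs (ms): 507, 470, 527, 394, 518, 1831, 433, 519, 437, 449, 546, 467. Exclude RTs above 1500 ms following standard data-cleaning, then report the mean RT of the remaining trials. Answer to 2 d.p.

Excluded: 1831
Retained (n=11): Σ = 5267
Mean = 5267/11 = 478.8182

478.82 ms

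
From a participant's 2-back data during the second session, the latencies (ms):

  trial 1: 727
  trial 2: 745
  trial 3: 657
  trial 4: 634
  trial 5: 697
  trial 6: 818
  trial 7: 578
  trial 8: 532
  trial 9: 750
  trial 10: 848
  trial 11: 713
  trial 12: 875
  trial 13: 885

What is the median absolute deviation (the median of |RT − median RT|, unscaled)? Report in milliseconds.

91 ms

Sorted: 532, 578, 634, 657, 697, 713, 727, 745, 750, 818, 848, 875, 885 → median = 727
|x − 727|: 0, 18, 70, 93, 30, 91, 149, 195, 23, 121, 14, 148, 158
Sorted deviations: 0, 14, 18, 23, 30, 70, 91, 93, 121, 148, 149, 158, 195 → MAD = 91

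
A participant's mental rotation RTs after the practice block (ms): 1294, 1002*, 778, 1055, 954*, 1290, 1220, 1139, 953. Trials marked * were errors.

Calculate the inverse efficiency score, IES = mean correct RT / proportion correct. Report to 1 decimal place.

1419.6 ms

Correct trials (n=7): 1294, 778, 1055, 1290, 1220, 1139, 953
Mean correct RT = 7729/7 = 1104.1429 ms
Proportion correct = 7/9
IES = 1104.1429 / (7/9) = 1419.612 ms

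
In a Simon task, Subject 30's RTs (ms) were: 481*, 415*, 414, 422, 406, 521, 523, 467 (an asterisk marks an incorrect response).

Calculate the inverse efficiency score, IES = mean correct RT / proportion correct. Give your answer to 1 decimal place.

611.8 ms

Correct trials (n=6): 414, 422, 406, 521, 523, 467
Mean correct RT = 2753/6 = 458.8333 ms
Proportion correct = 6/8
IES = 458.8333 / (6/8) = 611.778 ms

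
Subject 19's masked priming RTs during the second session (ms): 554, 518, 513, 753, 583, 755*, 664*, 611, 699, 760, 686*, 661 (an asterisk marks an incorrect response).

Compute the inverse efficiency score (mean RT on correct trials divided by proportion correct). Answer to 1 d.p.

Correct trials (n=9): 554, 518, 513, 753, 583, 611, 699, 760, 661
Mean correct RT = 5652/9 = 628.0000 ms
Proportion correct = 9/12
IES = 628.0000 / (9/12) = 837.333 ms

837.3 ms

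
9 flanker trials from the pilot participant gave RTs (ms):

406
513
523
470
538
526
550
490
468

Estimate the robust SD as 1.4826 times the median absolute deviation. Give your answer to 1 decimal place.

37.1 ms

Sorted: 406, 468, 470, 490, 513, 523, 526, 538, 550 → median = 513
|x − 513| sorted: 0, 10, 13, 23, 25, 37, 43, 45, 107 → MAD = 25
Robust SD ≈ 1.4826 × 25 = 37.065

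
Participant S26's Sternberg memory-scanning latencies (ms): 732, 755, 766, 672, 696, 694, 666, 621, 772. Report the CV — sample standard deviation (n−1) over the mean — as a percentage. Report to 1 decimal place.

7.3%

n = 9, Σ = 6374, M = 708.2222
Σ(x−M)² = 21213.556; s = √(21213.556/8) = 51.4946
CV = 51.4946 / 708.2222 = 0.07271 = 7.271%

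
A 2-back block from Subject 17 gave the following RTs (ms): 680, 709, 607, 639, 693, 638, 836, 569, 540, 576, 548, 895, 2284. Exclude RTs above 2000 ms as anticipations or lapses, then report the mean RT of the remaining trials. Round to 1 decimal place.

660.8 ms

Excluded: 2284
Retained (n=12): Σ = 7930
Mean = 7930/12 = 660.8333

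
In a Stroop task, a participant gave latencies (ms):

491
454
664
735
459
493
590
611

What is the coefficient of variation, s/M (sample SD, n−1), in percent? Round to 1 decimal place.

18.5%

n = 8, Σ = 4497, M = 562.1250
Σ(x−M)² = 75592.875; s = √(75592.875/7) = 103.9182
CV = 103.9182 / 562.1250 = 0.18487 = 18.487%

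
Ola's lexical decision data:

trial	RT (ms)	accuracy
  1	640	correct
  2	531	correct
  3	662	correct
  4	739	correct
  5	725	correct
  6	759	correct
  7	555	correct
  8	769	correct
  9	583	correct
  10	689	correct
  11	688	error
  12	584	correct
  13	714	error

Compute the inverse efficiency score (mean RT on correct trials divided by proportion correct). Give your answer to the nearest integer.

Correct trials (n=11): 640, 531, 662, 739, 725, 759, 555, 769, 583, 689, 584
Mean correct RT = 7236/11 = 657.8182 ms
Proportion correct = 11/13
IES = 657.8182 / (11/13) = 777.421 ms

777 ms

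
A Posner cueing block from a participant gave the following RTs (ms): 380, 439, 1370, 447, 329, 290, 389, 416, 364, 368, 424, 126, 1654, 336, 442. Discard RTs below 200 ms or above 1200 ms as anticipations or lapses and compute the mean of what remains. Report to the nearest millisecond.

Excluded: 126, 1370, 1654
Retained (n=12): Σ = 4624
Mean = 4624/12 = 385.3333

385 ms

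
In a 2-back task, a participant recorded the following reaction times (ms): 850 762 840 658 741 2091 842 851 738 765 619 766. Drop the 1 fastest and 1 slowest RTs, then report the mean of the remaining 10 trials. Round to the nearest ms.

Sorted: 619, 658, 738, 741, 762, 765, 766, 840, 842, 850, 851, 2091
Drop lowest 1 (619) and highest 1 (2091)
Remaining (n=10): Σ = 7813, mean = 7813/10 = 781.300

781 ms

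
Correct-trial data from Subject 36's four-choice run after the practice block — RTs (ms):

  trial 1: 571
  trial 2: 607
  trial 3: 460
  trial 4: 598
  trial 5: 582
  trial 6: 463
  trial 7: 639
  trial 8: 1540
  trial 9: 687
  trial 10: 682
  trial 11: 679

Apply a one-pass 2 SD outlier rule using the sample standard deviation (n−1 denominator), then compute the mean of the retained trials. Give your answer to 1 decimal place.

596.8 ms

n = 11, ΣRT = 7508, M = 682.545
Σ(x−M)² = 870290.73; s = √(870290.73/10) = 295.007
Cutoffs: 682.545 ± 2·295.007 → [92.5, 1272.6]
Outside: 1540 → excluded.
Retained (n=10): Σ = 5968, mean = 5968/10 = 596.800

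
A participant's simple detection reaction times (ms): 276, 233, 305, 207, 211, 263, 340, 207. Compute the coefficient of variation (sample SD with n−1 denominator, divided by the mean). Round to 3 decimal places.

0.195

n = 8, Σ = 2042, M = 255.2500
Σ(x−M)² = 17257.500; s = √(17257.500/7) = 49.6524
CV = 49.6524 / 255.2500 = 0.19452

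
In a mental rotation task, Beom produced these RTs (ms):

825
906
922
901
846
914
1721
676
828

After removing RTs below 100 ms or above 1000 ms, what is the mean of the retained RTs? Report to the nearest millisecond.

Excluded: 1721
Retained (n=8): Σ = 6818
Mean = 6818/8 = 852.2500

852 ms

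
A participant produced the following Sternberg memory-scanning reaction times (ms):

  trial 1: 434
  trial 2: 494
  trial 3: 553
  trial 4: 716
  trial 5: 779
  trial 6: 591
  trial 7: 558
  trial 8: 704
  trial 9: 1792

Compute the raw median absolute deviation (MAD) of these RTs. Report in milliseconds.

113 ms

Sorted: 434, 494, 553, 558, 591, 704, 716, 779, 1792 → median = 591
|x − 591|: 157, 97, 38, 125, 188, 0, 33, 113, 1201
Sorted deviations: 0, 33, 38, 97, 113, 125, 157, 188, 1201 → MAD = 113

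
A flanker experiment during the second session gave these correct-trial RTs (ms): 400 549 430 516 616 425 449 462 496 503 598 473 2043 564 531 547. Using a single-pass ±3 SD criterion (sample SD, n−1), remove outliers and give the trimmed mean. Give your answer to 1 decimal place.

n = 16, ΣRT = 9602, M = 600.125
Σ(x−M)² = 2278755.75; s = √(2278755.75/15) = 389.765
Cutoffs: 600.125 ± 3·389.765 → [-569.2, 1769.4]
Outside: 2043 → excluded.
Retained (n=15): Σ = 7559, mean = 7559/15 = 503.933

503.9 ms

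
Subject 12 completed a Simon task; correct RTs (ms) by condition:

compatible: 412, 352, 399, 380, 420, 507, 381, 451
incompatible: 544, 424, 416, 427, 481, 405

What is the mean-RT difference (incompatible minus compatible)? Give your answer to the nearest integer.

M(compatible) = 3302/8 = 412.750
M(incompatible) = 2697/6 = 449.500
Difference = 449.500 − 412.750 = 36.750 ms

37 ms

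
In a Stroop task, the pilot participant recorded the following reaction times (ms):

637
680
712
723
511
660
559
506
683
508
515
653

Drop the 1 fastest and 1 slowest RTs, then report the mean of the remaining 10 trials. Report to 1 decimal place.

Sorted: 506, 508, 511, 515, 559, 637, 653, 660, 680, 683, 712, 723
Drop lowest 1 (506) and highest 1 (723)
Remaining (n=10): Σ = 6118, mean = 6118/10 = 611.800

611.8 ms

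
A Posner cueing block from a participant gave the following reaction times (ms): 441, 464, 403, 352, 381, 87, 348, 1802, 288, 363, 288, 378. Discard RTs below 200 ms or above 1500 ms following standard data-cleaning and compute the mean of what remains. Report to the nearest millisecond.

371 ms

Excluded: 87, 1802
Retained (n=10): Σ = 3706
Mean = 3706/10 = 370.6000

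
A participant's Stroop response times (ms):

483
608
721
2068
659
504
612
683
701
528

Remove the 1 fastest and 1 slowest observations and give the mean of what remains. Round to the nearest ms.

627 ms

Sorted: 483, 504, 528, 608, 612, 659, 683, 701, 721, 2068
Drop lowest 1 (483) and highest 1 (2068)
Remaining (n=8): Σ = 5016, mean = 5016/8 = 627.000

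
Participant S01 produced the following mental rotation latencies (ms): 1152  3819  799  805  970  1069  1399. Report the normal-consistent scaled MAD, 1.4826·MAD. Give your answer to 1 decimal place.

Sorted: 799, 805, 970, 1069, 1152, 1399, 3819 → median = 1069
|x − 1069| sorted: 0, 83, 99, 264, 270, 330, 2750 → MAD = 264
Robust SD ≈ 1.4826 × 264 = 391.406

391.4 ms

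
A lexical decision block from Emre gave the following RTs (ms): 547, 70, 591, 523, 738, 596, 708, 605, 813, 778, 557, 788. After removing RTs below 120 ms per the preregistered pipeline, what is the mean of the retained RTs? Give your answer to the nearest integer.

Excluded: 70
Retained (n=11): Σ = 7244
Mean = 7244/11 = 658.5455

659 ms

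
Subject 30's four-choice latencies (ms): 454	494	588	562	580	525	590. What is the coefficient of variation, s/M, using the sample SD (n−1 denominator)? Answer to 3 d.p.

n = 7, Σ = 3793, M = 541.8571
Σ(x−M)² = 16600.857; s = √(16600.857/6) = 52.6005
CV = 52.6005 / 541.8571 = 0.09707

0.097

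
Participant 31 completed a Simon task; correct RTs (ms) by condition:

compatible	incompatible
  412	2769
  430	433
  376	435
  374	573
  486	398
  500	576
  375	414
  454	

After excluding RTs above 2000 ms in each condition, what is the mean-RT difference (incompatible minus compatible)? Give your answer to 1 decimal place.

incompatible: exclude 2769
M(compatible) = 3407/8 = 425.875
M(incompatible) = 2829/6 = 471.500
Difference = 471.500 − 425.875 = 45.625 ms

45.6 ms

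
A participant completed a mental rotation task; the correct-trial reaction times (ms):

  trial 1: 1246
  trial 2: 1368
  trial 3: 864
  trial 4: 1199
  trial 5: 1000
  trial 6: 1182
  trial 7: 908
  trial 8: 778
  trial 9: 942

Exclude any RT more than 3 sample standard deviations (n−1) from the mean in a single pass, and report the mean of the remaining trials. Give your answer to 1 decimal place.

n = 9, ΣRT = 9487, M = 1054.111
Σ(x−M)² = 321920.89; s = √(321920.89/8) = 200.599
Cutoffs: 1054.111 ± 3·200.599 → [452.3, 1655.9]
No RTs fall outside the cutoffs; all 9 retained. Mean = 9487/9 = 1054.111

1054.1 ms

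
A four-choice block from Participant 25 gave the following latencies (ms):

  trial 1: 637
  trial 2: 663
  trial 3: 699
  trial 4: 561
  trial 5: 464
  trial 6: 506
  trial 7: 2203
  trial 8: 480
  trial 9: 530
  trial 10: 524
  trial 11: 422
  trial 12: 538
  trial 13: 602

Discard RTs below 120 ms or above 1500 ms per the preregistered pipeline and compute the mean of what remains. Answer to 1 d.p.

Excluded: 2203
Retained (n=12): Σ = 6626
Mean = 6626/12 = 552.1667

552.2 ms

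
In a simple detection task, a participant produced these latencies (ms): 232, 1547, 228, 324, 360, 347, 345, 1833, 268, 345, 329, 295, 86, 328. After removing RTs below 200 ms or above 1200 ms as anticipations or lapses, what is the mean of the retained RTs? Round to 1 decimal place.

Excluded: 86, 1547, 1833
Retained (n=11): Σ = 3401
Mean = 3401/11 = 309.1818

309.2 ms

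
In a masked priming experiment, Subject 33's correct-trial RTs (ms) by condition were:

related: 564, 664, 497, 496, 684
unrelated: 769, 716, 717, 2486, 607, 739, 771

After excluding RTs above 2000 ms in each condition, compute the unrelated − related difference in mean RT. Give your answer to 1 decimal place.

unrelated: exclude 2486
M(related) = 2905/5 = 581.000
M(unrelated) = 4319/6 = 719.833
Difference = 719.833 − 581.000 = 138.833 ms

138.8 ms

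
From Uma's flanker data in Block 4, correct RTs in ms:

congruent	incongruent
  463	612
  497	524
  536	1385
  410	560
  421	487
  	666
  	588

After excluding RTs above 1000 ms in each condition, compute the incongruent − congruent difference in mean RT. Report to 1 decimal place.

incongruent: exclude 1385
M(congruent) = 2327/5 = 465.400
M(incongruent) = 3437/6 = 572.833
Difference = 572.833 − 465.400 = 107.433 ms

107.4 ms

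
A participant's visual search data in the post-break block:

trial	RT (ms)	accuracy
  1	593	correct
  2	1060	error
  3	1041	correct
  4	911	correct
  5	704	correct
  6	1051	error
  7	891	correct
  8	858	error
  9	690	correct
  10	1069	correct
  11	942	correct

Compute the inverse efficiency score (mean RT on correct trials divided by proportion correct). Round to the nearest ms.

Correct trials (n=8): 593, 1041, 911, 704, 891, 690, 1069, 942
Mean correct RT = 6841/8 = 855.1250 ms
Proportion correct = 8/11
IES = 855.1250 / (8/11) = 1175.797 ms

1176 ms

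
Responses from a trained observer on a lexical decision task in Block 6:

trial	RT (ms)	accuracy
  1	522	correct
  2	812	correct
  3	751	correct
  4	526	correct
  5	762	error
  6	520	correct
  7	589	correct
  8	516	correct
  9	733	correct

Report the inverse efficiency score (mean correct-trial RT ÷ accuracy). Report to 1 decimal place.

Correct trials (n=8): 522, 812, 751, 526, 520, 589, 516, 733
Mean correct RT = 4969/8 = 621.1250 ms
Proportion correct = 8/9
IES = 621.1250 / (8/9) = 698.766 ms

698.8 ms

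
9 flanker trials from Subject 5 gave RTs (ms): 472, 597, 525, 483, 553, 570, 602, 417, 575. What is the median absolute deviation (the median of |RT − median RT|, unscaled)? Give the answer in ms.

44 ms

Sorted: 417, 472, 483, 525, 553, 570, 575, 597, 602 → median = 553
|x − 553|: 81, 44, 28, 70, 0, 17, 49, 136, 22
Sorted deviations: 0, 17, 22, 28, 44, 49, 70, 81, 136 → MAD = 44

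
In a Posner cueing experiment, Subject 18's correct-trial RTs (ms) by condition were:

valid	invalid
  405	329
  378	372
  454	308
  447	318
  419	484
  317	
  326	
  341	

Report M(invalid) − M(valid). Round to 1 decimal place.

M(valid) = 3087/8 = 385.875
M(invalid) = 1811/5 = 362.200
Difference = 362.200 − 385.875 = -23.675 ms

-23.7 ms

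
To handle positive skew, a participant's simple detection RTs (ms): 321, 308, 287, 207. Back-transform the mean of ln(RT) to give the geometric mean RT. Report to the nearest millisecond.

277 ms

ln(RT): 5.7714, 5.7301, 5.6595, 5.3327
Mean ln(RT) = 22.4937/4 = 5.62344
Geometric mean = exp(5.62344) = 276.84 ms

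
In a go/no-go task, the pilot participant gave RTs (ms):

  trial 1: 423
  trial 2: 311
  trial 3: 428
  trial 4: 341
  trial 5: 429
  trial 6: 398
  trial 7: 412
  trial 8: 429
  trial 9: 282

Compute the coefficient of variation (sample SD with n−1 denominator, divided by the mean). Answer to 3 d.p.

n = 9, Σ = 3453, M = 383.6667
Σ(x−M)² = 26068.000; s = √(26068.000/8) = 57.0833
CV = 57.0833 / 383.6667 = 0.14878

0.149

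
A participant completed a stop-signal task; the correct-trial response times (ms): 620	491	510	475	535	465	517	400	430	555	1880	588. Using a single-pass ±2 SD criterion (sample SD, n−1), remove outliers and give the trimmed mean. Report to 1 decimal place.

n = 12, ΣRT = 7466, M = 622.167
Σ(x−M)² = 1768917.67; s = √(1768917.67/11) = 401.012
Cutoffs: 622.167 ± 2·401.012 → [-179.9, 1424.2]
Outside: 1880 → excluded.
Retained (n=11): Σ = 5586, mean = 5586/11 = 507.818

507.8 ms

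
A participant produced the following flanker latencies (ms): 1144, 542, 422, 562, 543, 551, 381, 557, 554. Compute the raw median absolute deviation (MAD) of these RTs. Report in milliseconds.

9 ms

Sorted: 381, 422, 542, 543, 551, 554, 557, 562, 1144 → median = 551
|x − 551|: 593, 9, 129, 11, 8, 0, 170, 6, 3
Sorted deviations: 0, 3, 6, 8, 9, 11, 129, 170, 593 → MAD = 9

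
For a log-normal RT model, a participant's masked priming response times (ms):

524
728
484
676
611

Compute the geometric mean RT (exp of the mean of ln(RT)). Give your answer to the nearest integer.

598 ms

ln(RT): 6.2615, 6.5903, 6.1821, 6.5162, 6.4151
Mean ln(RT) = 31.9652/5 = 6.39303
Geometric mean = exp(6.39303) = 597.67 ms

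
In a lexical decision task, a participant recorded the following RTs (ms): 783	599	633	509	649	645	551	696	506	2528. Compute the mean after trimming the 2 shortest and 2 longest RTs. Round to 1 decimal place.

628.8 ms

Sorted: 506, 509, 551, 599, 633, 645, 649, 696, 783, 2528
Drop lowest 2 (506, 509) and highest 2 (783, 2528)
Remaining (n=6): Σ = 3773, mean = 3773/6 = 628.833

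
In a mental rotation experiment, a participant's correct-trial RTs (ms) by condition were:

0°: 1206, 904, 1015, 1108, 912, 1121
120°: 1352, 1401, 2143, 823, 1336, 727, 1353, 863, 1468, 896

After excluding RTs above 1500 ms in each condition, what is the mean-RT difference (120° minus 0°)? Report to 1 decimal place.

91.1 ms

120°: exclude 2143
M(0°) = 6266/6 = 1044.333
M(120°) = 10219/9 = 1135.444
Difference = 1135.444 − 1044.333 = 91.111 ms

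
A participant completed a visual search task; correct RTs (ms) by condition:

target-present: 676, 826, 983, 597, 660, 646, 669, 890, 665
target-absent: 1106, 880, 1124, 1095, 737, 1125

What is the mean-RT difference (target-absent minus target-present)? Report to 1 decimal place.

M(target-present) = 6612/9 = 734.667
M(target-absent) = 6067/6 = 1011.167
Difference = 1011.167 − 734.667 = 276.500 ms

276.5 ms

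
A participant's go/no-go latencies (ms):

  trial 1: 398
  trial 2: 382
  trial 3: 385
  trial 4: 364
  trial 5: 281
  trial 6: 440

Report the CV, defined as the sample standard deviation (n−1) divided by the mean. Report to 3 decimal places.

n = 6, Σ = 2250, M = 375.0000
Σ(x−M)² = 13860.000; s = √(13860.000/5) = 52.6498
CV = 52.6498 / 375.0000 = 0.14040

0.140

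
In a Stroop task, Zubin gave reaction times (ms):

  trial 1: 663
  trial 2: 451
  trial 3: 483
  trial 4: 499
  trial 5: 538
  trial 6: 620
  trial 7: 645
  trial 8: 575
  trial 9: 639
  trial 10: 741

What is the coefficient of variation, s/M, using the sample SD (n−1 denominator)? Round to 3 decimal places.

n = 10, Σ = 5854, M = 585.4000
Σ(x−M)² = 76224.400; s = √(76224.400/9) = 92.0292
CV = 92.0292 / 585.4000 = 0.15721

0.157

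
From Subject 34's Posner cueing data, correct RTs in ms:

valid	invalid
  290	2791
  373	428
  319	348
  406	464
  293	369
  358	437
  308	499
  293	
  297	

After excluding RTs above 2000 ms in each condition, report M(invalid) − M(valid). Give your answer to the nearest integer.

invalid: exclude 2791
M(valid) = 2937/9 = 326.333
M(invalid) = 2545/6 = 424.167
Difference = 424.167 − 326.333 = 97.833 ms

98 ms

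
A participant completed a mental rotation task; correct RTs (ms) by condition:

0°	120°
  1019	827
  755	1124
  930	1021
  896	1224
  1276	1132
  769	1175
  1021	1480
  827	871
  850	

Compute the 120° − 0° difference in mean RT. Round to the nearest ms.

180 ms

M(0°) = 8343/9 = 927.000
M(120°) = 8854/8 = 1106.750
Difference = 1106.750 − 927.000 = 179.750 ms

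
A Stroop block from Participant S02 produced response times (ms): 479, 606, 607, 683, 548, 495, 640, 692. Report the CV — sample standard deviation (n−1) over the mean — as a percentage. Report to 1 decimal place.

13.5%

n = 8, Σ = 4750, M = 593.7500
Σ(x−M)² = 45095.500; s = √(45095.500/7) = 80.2634
CV = 80.2634 / 593.7500 = 0.13518 = 13.518%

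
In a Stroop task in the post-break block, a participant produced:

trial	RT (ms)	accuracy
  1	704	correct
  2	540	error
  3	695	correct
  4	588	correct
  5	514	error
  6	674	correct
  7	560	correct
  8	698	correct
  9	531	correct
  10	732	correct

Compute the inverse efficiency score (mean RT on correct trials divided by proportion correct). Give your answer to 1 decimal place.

Correct trials (n=8): 704, 695, 588, 674, 560, 698, 531, 732
Mean correct RT = 5182/8 = 647.7500 ms
Proportion correct = 8/10
IES = 647.7500 / (8/10) = 809.688 ms

809.7 ms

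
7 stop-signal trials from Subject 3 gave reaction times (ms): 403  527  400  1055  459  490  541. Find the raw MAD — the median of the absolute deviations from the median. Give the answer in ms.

51 ms

Sorted: 400, 403, 459, 490, 527, 541, 1055 → median = 490
|x − 490|: 87, 37, 90, 565, 31, 0, 51
Sorted deviations: 0, 31, 37, 51, 87, 90, 565 → MAD = 51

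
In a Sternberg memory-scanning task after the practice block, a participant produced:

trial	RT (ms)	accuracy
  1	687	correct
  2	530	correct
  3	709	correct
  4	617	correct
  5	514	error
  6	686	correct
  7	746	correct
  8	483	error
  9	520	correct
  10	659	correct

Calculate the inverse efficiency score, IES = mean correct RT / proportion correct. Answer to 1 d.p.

805.3 ms

Correct trials (n=8): 687, 530, 709, 617, 686, 746, 520, 659
Mean correct RT = 5154/8 = 644.2500 ms
Proportion correct = 8/10
IES = 644.2500 / (8/10) = 805.312 ms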